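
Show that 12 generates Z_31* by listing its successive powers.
12^1, 12^2, ..., 12^{30} mod 31: [12, 20, 23, 28, 26, 2, 24, 9, 15, 25, 21, 4, 17, 18, 30, 19, 11, 8, 3, 5, 29, 7, 22, 16, 6, 10, 27, 14, 13, 1]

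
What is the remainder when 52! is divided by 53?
By Wilson's theorem, (52)! ≡ -1 ≡ 52 mod 53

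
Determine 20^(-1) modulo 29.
Since 29 is prime, by Fermat 20^(-1) ≡ 20^{27} ≡ 16 (mod 29). Verify: 20 × 16 = 320 ≡ 1 (mod 29)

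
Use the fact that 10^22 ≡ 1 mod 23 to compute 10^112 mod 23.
By Fermat: 10^{22} ≡ 1 mod 23. 112 = 5×22 + 2. So 10^{112} ≡ 10^{2} ≡ 8 mod 23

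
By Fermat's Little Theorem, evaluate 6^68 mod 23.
By Fermat: 6^{22} ≡ 1 (mod 23). 68 = 3×22 + 2. So 6^{68} ≡ 6^{2} ≡ 13 (mod 23)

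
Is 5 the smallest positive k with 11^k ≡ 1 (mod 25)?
Powers of 11 mod 25: 11^1≡11, 11^2≡21, 11^3≡6, 11^4≡16, 11^5≡1. First k with 11^k≡1 is k=5. Yes, ord_25(11) = 5.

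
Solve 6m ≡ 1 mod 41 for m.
Since 41 is prime, by Fermat 6^(-1) ≡ 6^{39} ≡ 7 mod 41. Verify: 6 × 7 = 42 ≡ 1 mod 41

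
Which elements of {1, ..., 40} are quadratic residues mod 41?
Quadratic residues modulo 41: {1, 2, 4, 5, 8, 9, 10, 16, 18, 20, 21, 23, 25, 31, 32, 33, 36, 37, 39, 40}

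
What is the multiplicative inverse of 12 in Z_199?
Since 199 is prime, by Fermat 12^(-1) ≡ 12^{197} ≡ 83 mod 199. Verify: 12 × 83 = 996 ≡ 1 mod 199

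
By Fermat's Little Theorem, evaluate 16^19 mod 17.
By Fermat: 16^{16} ≡ 1 (mod 17). So 16^{19} = 16^{16} · 16^{3} ≡ 16^{3} ≡ 16 (mod 17)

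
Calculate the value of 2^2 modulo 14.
2^{2} = 4 ≡ 4 mod 14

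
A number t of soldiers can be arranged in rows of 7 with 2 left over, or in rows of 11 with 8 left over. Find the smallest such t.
M = 7 × 11 = 77. M₁ = 11, y₁ ≡ 2 (mod 7). M₂ = 7, y₂ ≡ 8 (mod 11). t = 2×11×2 + 8×7×8 ≡ 30 (mod 77)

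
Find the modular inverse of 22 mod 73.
Since 73 is prime, by Fermat 22^(-1) ≡ 22^{71} ≡ 10 mod 73. Verify: 22 × 10 = 220 ≡ 1 mod 73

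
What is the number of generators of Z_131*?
There are φ(131-1) = φ(130) = 48 primitive roots modulo 131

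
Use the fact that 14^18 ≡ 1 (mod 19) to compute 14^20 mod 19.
By Fermat: 14^{18} ≡ 1 (mod 19). So 14^{20} = 14^{18} · 14^{2} ≡ 14^{2} ≡ 6 (mod 19)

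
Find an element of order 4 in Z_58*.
17 has order 4 mod 58 since 17^{4} ≡ 1 mod 58 and no smaller power works.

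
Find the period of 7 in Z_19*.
Powers of 7 mod 19: 7^1≡7, 7^2≡11, 7^3≡1. Order = 3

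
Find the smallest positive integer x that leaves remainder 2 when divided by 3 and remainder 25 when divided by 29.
M = 3 × 29 = 87. M₁ = 29, y₁ ≡ 2 mod 3. M₂ = 3, y₂ ≡ 10 mod 29. x = 2×29×2 + 25×3×10 ≡ 83 mod 87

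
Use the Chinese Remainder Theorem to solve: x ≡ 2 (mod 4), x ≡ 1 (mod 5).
M = 4 × 5 = 20. M₁ = 5, y₁ ≡ 1 (mod 4). M₂ = 4, y₂ ≡ 4 (mod 5). x = 2×5×1 + 1×4×4 ≡ 6 (mod 20)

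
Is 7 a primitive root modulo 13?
ord_13(7) divides 12. For each prime q|12: 7^{6}≡12, 7^{4}≡9, none ≡ 1. So 7 has order 12 and is a primitive root mod 13.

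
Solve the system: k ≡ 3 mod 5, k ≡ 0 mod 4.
M = 5 × 4 = 20. M₁ = 4, y₁ ≡ 4 mod 5. M₂ = 5, y₂ ≡ 1 mod 4. k = 3×4×4 + 0×5×1 ≡ 8 mod 20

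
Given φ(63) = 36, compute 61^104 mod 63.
By Euler: 61^{36} ≡ 1 mod 63 since gcd(61, 63) = 1. 104 = 2×36 + 32. So 61^{104} ≡ 61^{32} ≡ 4 mod 63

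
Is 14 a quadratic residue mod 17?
By Euler's criterion: 14^{8} ≡ 16 mod 17. Since this equals -1 (≡ 16), 14 is not a QR.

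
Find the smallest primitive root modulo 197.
g = 2. Powers: [2, 4, 8, 16, 32, 64, 128, 59, ...] generates all 196 non-zero residues.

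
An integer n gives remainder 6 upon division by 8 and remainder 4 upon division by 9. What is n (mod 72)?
M = 8 × 9 = 72. M₁ = 9, y₁ ≡ 1 (mod 8). M₂ = 8, y₂ ≡ 8 (mod 9). n = 6×9×1 + 4×8×8 ≡ 22 (mod 72)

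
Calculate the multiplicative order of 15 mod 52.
Powers of 15 mod 52: 15^1≡15, 15^2≡17, 15^3≡47, 15^4≡29, 15^5≡19, 15^6≡25, 15^7≡11, 15^8≡9, 15^9≡31, 15^10≡49, 15^11≡7, 15^12≡1. ord_52(15) = 12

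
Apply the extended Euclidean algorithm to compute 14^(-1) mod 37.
Extended GCD: 14(8) + 37(-3) = 1. So 14^(-1) ≡ 8 (mod 37). Verify: 14 × 8 = 112 ≡ 1 (mod 37)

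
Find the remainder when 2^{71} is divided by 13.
By Fermat: 2^{12} ≡ 1 mod 13. 71 = 5×12 + 11. So 2^{71} ≡ 2^{11} ≡ 7 mod 13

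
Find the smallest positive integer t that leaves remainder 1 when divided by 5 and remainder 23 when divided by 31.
M = 5 × 31 = 155. M₁ = 31, y₁ ≡ 1 (mod 5). M₂ = 5, y₂ ≡ 25 (mod 31). t = 1×31×1 + 23×5×25 ≡ 116 (mod 155)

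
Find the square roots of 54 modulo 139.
The square roots of 54 mod 139 are 38 and 101. Verify: 38² = 1444 ≡ 54 (mod 139)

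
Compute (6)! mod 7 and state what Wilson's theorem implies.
(6)! mod 7 = 6. Since this equals -1 mod 7, Wilson confirms 7 is prime.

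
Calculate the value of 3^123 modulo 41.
Using Fermat: 3^{40} ≡ 1 (mod 41). 123 ≡ 3 (mod 40). So 3^{123} ≡ 3^{3} ≡ 27 (mod 41)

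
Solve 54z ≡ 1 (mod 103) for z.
Since 103 is prime, by Fermat 54^(-1) ≡ 54^{101} ≡ 21 (mod 103). Verify: 54 × 21 = 1134 ≡ 1 (mod 103)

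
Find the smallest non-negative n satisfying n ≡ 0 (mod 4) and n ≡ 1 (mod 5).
M = 4 × 5 = 20. M₁ = 5, y₁ ≡ 1 (mod 4). M₂ = 4, y₂ ≡ 4 (mod 5). n = 0×5×1 + 1×4×4 ≡ 16 (mod 20)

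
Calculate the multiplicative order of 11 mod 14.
Powers of 11 mod 14: 11^1≡11, 11^2≡9, 11^3≡1. So the order of 11 is 3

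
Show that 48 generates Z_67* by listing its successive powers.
48^1, 48^2, ..., 48^{66} mod 67: [48, 26, 42, 6, 20, 22, 51, 36, 53, 65, 38, 15, 50, 55, 27, 23, 32, 62, 28, 4, 58, 37, 34, 24, 13, 21, 3, 10, 11, 59, 18, 60, 66, 19, 41, 25, 61, 47, 45, 16, 31, 14, 2, 29, 52, 17, 12, 40, 44, 35, 5, 39, 63, 9, 30, 33, 43, 54, 46, 64, 57, 56, 8, 49, 7, 1]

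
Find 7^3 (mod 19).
7^{3} = 343 ≡ 1 (mod 19)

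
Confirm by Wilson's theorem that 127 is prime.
(126)! mod 127 = 126. Since this equals -1 (mod 127), Wilson confirms 127 is prime.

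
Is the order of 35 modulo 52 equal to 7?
Powers of 35 mod 52: 35^1≡35, 35^2≡29, 35^3≡27, 35^4≡9, 35^5≡3, 35^6≡1. Already 35^6≡1, so the order is 6 < 7. No, the actual order is 6.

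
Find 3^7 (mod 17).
By repeated squaring (mod 17): 3^{1}≡3, 3^{2}≡9, 3^{4}≡13. Then 3^{7} = 3^{4+2+1} ≡ 13 × 9 × 3 ≡ 11 (mod 17)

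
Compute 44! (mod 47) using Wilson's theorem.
(46)! = (44)! × (45) × (46) ≡ -1 (mod 47). So (44)! ≡ -1 × [(46)(45)]^(-1) ≡ 23 (mod 47)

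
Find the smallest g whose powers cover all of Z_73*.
g = 5. Powers: [5, 25, 52, 41, 59, 3, ...] generates all 72 non-zero residues.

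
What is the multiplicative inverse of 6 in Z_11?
Since 11 is prime, by Fermat 6^(-1) ≡ 6^{9} ≡ 2 (mod 11). Verify: 6 × 2 = 12 ≡ 1 (mod 11)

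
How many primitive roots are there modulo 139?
Number of primitive roots mod 139 = φ(p-1) = φ(138) = 44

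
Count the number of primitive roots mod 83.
There are φ(83-1) = φ(82) = 40 primitive roots modulo 83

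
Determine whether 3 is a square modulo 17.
By Euler's criterion: 3^{8} ≡ 16 mod 17. Since this equals -1 (≡ 16), 3 is not a QR.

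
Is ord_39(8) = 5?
Powers of 8 mod 39: 8^1≡8, 8^2≡25, 8^3≡5, 8^4≡1. Already 8^4≡1, so the order is 4 < 5. No, the actual order is 4.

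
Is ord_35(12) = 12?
Powers of 12 mod 35: 12^1≡12, 12^2≡4, 12^3≡13, 12^4≡16, 12^5≡17, 12^6≡29, 12^7≡33, 12^8≡11, 12^9≡27, 12^10≡9, 12^11≡3, 12^12≡1. First k with 12^k≡1 is k=12. Yes, ord_35(12) = 12.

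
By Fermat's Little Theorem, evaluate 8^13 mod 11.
By Fermat: 8^{10} ≡ 1 mod 11. So 8^{13} = 8^{10} · 8^{3} ≡ 8^{3} ≡ 6 mod 11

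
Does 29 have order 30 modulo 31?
29^{10} ≡ 1 mod 31 and 10 < 30, so ord_31(29) = 10 ≠ 30 and 29 is not a primitive root.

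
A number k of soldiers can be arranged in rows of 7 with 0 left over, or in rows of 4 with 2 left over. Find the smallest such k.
M = 7 × 4 = 28. M₁ = 4, y₁ ≡ 2 (mod 7). M₂ = 7, y₂ ≡ 3 (mod 4). k = 0×4×2 + 2×7×3 ≡ 14 (mod 28)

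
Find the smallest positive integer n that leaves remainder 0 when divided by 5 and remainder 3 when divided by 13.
M = 5 × 13 = 65. M₁ = 13, y₁ ≡ 2 (mod 5). M₂ = 5, y₂ ≡ 8 (mod 13). n = 0×13×2 + 3×5×8 ≡ 55 (mod 65)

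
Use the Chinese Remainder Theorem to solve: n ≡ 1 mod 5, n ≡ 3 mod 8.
M = 5 × 8 = 40. M₁ = 8, y₁ ≡ 2 mod 5. M₂ = 5, y₂ ≡ 5 mod 8. n = 1×8×2 + 3×5×5 ≡ 11 mod 40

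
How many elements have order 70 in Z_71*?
A prime p has φ(p-1) primitive roots; here φ(70) = 24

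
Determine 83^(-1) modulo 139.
Since 139 is prime, by Fermat 83^(-1) ≡ 83^{137} ≡ 67 mod 139. Verify: 83 × 67 = 5561 ≡ 1 mod 139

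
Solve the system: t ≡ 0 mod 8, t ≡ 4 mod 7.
M = 8 × 7 = 56. M₁ = 7, y₁ ≡ 7 mod 8. M₂ = 8, y₂ ≡ 1 mod 7. t = 0×7×7 + 4×8×1 ≡ 32 mod 56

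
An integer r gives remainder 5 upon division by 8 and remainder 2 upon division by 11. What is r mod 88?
M = 8 × 11 = 88. M₁ = 11, y₁ ≡ 3 mod 8. M₂ = 8, y₂ ≡ 7 mod 11. r = 5×11×3 + 2×8×7 ≡ 13 mod 88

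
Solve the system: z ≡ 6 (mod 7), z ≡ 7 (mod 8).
M = 7 × 8 = 56. M₁ = 8, y₁ ≡ 1 (mod 7). M₂ = 7, y₂ ≡ 7 (mod 8). z = 6×8×1 + 7×7×7 ≡ 55 (mod 56)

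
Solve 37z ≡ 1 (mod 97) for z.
Since 97 is prime, by Fermat 37^(-1) ≡ 37^{95} ≡ 21 (mod 97). Verify: 37 × 21 = 777 ≡ 1 (mod 97)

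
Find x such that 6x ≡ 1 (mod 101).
Since 101 is prime, by Fermat 6^(-1) ≡ 6^{99} ≡ 17 (mod 101). Verify: 6 × 17 = 102 ≡ 1 (mod 101)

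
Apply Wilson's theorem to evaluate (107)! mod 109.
(108)! = (107)! × (108) ≡ -1 (mod 109). So (107)! ≡ -1 × (108)^(-1) ≡ (-1)×(-1) = 1 (mod 109)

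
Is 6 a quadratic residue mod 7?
By Euler's criterion: 6^{3} ≡ 6 (mod 7). Since this equals -1 (≡ 6), 6 is not a QR.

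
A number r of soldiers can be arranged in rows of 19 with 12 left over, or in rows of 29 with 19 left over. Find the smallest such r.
M = 19 × 29 = 551. M₁ = 29, y₁ ≡ 2 (mod 19). M₂ = 19, y₂ ≡ 26 (mod 29). r = 12×29×2 + 19×19×26 ≡ 164 (mod 551)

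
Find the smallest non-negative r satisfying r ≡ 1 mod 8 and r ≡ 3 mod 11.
M = 8 × 11 = 88. M₁ = 11, y₁ ≡ 3 mod 8. M₂ = 8, y₂ ≡ 7 mod 11. r = 1×11×3 + 3×8×7 ≡ 25 mod 88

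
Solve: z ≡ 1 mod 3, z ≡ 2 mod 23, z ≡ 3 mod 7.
M = 3 × 23 × 7 = 483. M₁ = 161, y₁ ≡ 2 mod 3. M₂ = 21, y₂ ≡ 11 mod 23. M₃ = 69, y₃ ≡ 6 mod 7. z = 1×161×2 + 2×21×11 + 3×69×6 ≡ 94 mod 483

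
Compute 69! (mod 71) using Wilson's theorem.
(70)! = (69)! × (70) ≡ -1 (mod 71). So (69)! ≡ -1 × (70)^(-1) ≡ (-1)×(-1) = 1 (mod 71)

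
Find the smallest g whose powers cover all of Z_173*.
g = 2. For each prime q|172: 2^{86}≡172, 2^{4}≡16, none ≡ 1, so ord_173(2) = 172 and 2 is a primitive root.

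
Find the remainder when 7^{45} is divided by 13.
By Fermat: 7^{12} ≡ 1 (mod 13). 45 = 3×12 + 9. So 7^{45} ≡ 7^{9} ≡ 8 (mod 13)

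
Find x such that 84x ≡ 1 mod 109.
Since 109 is prime, by Fermat 84^(-1) ≡ 84^{107} ≡ 61 mod 109. Verify: 84 × 61 = 5124 ≡ 1 mod 109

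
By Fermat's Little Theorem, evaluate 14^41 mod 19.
By Fermat: 14^{18} ≡ 1 (mod 19). 41 = 2×18 + 5. So 14^{41} ≡ 14^{5} ≡ 10 (mod 19)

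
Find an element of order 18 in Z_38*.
3 has order 18 mod 38 since 3^{18} ≡ 1 mod 38 and no smaller power works.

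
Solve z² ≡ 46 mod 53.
The square roots of 46 mod 53 are 24 and 29. Verify: 24² = 576 ≡ 46 mod 53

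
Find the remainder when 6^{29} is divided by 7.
By Fermat: 6^{6} ≡ 1 (mod 7). 29 = 4×6 + 5. So 6^{29} ≡ 6^{5} ≡ 6 (mod 7)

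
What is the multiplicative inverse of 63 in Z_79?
Since 79 is prime, by Fermat 63^(-1) ≡ 63^{77} ≡ 74 mod 79. Verify: 63 × 74 = 4662 ≡ 1 mod 79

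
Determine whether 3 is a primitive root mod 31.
ord_31(3) divides 30. For each prime q|30: 3^{15}≡30, 3^{10}≡25, 3^{6}≡16, none ≡ 1. So 3 has order 30 and is a primitive root mod 31.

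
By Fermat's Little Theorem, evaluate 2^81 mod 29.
By Fermat: 2^{28} ≡ 1 (mod 29). 81 = 2×28 + 25. So 2^{81} ≡ 2^{25} ≡ 11 (mod 29)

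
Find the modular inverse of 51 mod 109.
Since 109 is prime, by Fermat 51^(-1) ≡ 51^{107} ≡ 62 (mod 109). Verify: 51 × 62 = 3162 ≡ 1 (mod 109)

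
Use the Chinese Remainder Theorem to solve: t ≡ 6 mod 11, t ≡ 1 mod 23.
M = 11 × 23 = 253. M₁ = 23, y₁ ≡ 1 mod 11. M₂ = 11, y₂ ≡ 21 mod 23. t = 6×23×1 + 1×11×21 ≡ 116 mod 253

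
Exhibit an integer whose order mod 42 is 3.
25 has order 3 mod 42 since 25^{3} ≡ 1 (mod 42) and no smaller power works.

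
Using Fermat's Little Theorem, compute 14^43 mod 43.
By Fermat: 14^{42} ≡ 1 mod 43. So 14^{43} = 14^{42} · 14^{1} ≡ 14^{1} ≡ 14 mod 43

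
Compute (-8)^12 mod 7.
Using Fermat: (-8)^{6} ≡ 1 mod 7. 12 ≡ 0 mod 6. So (-8)^{12} ≡ (-8)^{0} ≡ 1 mod 7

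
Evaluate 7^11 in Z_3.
Using Fermat: 7^{2} ≡ 1 mod 3. 11 ≡ 1 mod 2. So 7^{11} ≡ 7^{1} ≡ 1 mod 3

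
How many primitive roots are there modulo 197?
There are φ(197-1) = φ(196) = 84 primitive roots modulo 197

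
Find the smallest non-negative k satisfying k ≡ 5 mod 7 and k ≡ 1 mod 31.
M = 7 × 31 = 217. M₁ = 31, y₁ ≡ 5 mod 7. M₂ = 7, y₂ ≡ 9 mod 31. k = 5×31×5 + 1×7×9 ≡ 187 mod 217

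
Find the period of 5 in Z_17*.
Powers of 5 mod 17: 5^1≡5, 5^2≡8, 5^3≡6, 5^4≡13, 5^5≡14, 5^6≡2, 5^7≡10, 5^8≡16, 5^9≡12, 5^10≡9, 5^11≡11, 5^12≡4, 5^13≡3, 5^14≡15, 5^15≡7, 5^16≡1. ord_17(5) = 16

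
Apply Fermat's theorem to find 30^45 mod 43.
By Fermat: 30^{42} ≡ 1 mod 43. So 30^{45} = 30^{42} · 30^{3} ≡ 30^{3} ≡ 39 mod 43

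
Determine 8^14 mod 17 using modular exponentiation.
By repeated squaring mod 17: 8^{1}≡8, 8^{2}≡13, 8^{4}≡16, 8^{8}≡1. Then 8^{14} = 8^{8+4+2} ≡ 1 × 16 × 13 ≡ 4 mod 17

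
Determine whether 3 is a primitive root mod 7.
ord_7(3) divides 6. For each prime q|6: 3^{3}≡6, 3^{2}≡2, none ≡ 1. So 3 has order 6 and is a primitive root mod 7.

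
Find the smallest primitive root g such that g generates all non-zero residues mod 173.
g = 2. For each prime q|172: 2^{86}≡172, 2^{4}≡16, none ≡ 1, so ord_173(2) = 172 and 2 is a primitive root.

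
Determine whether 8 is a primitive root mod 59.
ord_59(8) divides 58. For each prime q|58: 8^{29}≡58, 8^{2}≡5, none ≡ 1. So 8 has order 58 and is a primitive root mod 59.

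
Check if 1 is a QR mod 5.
By Euler's criterion: 1^{2} ≡ 1 (mod 5). Since this equals 1, 1 is a QR.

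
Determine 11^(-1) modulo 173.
Since 173 is prime, by Fermat 11^(-1) ≡ 11^{171} ≡ 63 mod 173. Verify: 11 × 63 = 693 ≡ 1 mod 173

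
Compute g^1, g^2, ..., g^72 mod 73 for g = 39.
39^1, 39^2, ..., 39^{72} mod 73: [39, 61, 43, 71, 68, 24, 60, 4, 10, 25, 26, 65, 53, 23, 21, 16, 40, 27, 31, 41, 66, 19, 11, 64, 14, 35, 51, 18, 45, 3, 44, 37, 56, 67, 58, 72, 34, 12, 30, 2, 5, 49, 13, 69, 63, 48, 47, 8, 20, 50, 52, 57, 33, 46, 42, 32, 7, 54, 62, 9, 59, 38, 22, 55, 28, 70, 29, 36, 17, 6, 15, 1]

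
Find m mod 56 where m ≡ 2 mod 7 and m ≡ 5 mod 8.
M = 7 × 8 = 56. M₁ = 8, y₁ ≡ 1 mod 7. M₂ = 7, y₂ ≡ 7 mod 8. m = 2×8×1 + 5×7×7 ≡ 37 mod 56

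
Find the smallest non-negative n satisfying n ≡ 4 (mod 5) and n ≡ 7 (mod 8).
M = 5 × 8 = 40. M₁ = 8, y₁ ≡ 2 (mod 5). M₂ = 5, y₂ ≡ 5 (mod 8). n = 4×8×2 + 7×5×5 ≡ 39 (mod 40)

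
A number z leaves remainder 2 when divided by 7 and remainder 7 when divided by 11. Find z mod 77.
M = 7 × 11 = 77. M₁ = 11, y₁ ≡ 2 mod 7. M₂ = 7, y₂ ≡ 8 mod 11. z = 2×11×2 + 7×7×8 ≡ 51 mod 77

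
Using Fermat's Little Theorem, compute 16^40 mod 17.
By Fermat: 16^{16} ≡ 1 mod 17. 40 = 2×16 + 8. So 16^{40} ≡ 16^{8} ≡ 1 mod 17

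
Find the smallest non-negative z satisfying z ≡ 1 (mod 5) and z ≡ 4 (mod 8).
M = 5 × 8 = 40. M₁ = 8, y₁ ≡ 2 (mod 5). M₂ = 5, y₂ ≡ 5 (mod 8). z = 1×8×2 + 4×5×5 ≡ 36 (mod 40)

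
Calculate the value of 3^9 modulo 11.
By repeated squaring (mod 11): 3^{1}≡3, 3^{2}≡9, 3^{4}≡4, 3^{8}≡5. Then 3^{9} = 3^{8+1} ≡ 5 × 3 ≡ 4 (mod 11)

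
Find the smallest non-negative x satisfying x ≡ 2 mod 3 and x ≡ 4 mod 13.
M = 3 × 13 = 39. M₁ = 13, y₁ ≡ 1 mod 3. M₂ = 3, y₂ ≡ 9 mod 13. x = 2×13×1 + 4×3×9 ≡ 17 mod 39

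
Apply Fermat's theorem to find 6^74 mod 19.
By Fermat: 6^{18} ≡ 1 mod 19. 74 = 4×18 + 2. So 6^{74} ≡ 6^{2} ≡ 17 mod 19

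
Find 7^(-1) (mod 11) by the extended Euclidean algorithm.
Extended GCD: 7(-3) + 11(2) = 1. So 7^(-1) ≡ -3 ≡ 8 (mod 11). Verify: 7 × 8 = 56 ≡ 1 (mod 11)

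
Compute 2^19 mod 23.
By repeated squaring (mod 23): 2^{1}≡2, 2^{2}≡4, 2^{4}≡16, 2^{8}≡3, 2^{16}≡9. Then 2^{19} = 2^{16+2+1} ≡ 9 × 4 × 2 ≡ 3 (mod 23)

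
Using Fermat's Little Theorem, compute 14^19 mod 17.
By Fermat: 14^{16} ≡ 1 (mod 17). So 14^{19} = 14^{16} · 14^{3} ≡ 14^{3} ≡ 7 (mod 17)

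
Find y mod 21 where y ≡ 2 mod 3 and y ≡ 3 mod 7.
M = 3 × 7 = 21. M₁ = 7, y₁ ≡ 1 mod 3. M₂ = 3, y₂ ≡ 5 mod 7. y = 2×7×1 + 3×3×5 ≡ 17 mod 21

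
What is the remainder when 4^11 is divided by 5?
Using Fermat: 4^{4} ≡ 1 (mod 5). 11 ≡ 3 (mod 4). So 4^{11} ≡ 4^{3} ≡ 4 (mod 5)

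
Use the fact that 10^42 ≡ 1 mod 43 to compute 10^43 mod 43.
By Fermat: 10^{42} ≡ 1 mod 43. So 10^{43} = 10^{42} · 10^{1} ≡ 10^{1} ≡ 10 mod 43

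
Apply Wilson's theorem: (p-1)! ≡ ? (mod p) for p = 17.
By Wilson's theorem, (16)! ≡ -1 ≡ 16 mod 17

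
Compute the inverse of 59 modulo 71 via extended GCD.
Extended GCD: 59(-6) + 71(5) = 1. So 59^(-1) ≡ -6 ≡ 65 mod 71. Verify: 59 × 65 = 3835 ≡ 1 mod 71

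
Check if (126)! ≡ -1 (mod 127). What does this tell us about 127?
(126)! mod 127 = 126. Since this equals -1 (mod 127), Wilson confirms 127 is prime.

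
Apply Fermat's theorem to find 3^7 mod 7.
By Fermat: 3^{6} ≡ 1 mod 7. So 3^{7} = 3^{6} · 3^{1} ≡ 3^{1} ≡ 3 mod 7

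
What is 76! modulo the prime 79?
(78)! = (76)! × (77) × (78) ≡ -1 (mod 79). So (76)! ≡ -1 × [(78)(77)]^(-1) ≡ 39 (mod 79)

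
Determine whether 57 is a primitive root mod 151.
57^{50} ≡ 1 (mod 151) and 50 < 150, so ord_151(57) = 50 ≠ 150 and 57 is not a primitive root.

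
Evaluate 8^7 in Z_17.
By repeated squaring mod 17: 8^{1}≡8, 8^{2}≡13, 8^{4}≡16. Then 8^{7} = 8^{4+2+1} ≡ 16 × 13 × 8 ≡ 15 mod 17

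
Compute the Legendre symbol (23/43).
(23/43) = 23^{21} mod 43 = 1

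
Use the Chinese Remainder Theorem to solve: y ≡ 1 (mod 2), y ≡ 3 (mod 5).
M = 2 × 5 = 10. M₁ = 5, y₁ ≡ 1 (mod 2). M₂ = 2, y₂ ≡ 3 (mod 5). y = 1×5×1 + 3×2×3 ≡ 3 (mod 10)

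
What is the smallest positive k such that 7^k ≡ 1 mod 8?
Powers of 7 mod 8: 7^1≡7, 7^2≡1. So the order of 7 is 2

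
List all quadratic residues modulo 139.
Squares in Z_139*: {1, 4, 5, 6, 7, 9, 11, 13, 16, 20, 24, 25, 28, 29, 30, 31, 34, 35, 36, 37, 38, 41, 42, 44, 45, 46, 47, 49, 51, 52, 54, 55, 57, 63, 64, 65, 66, 67, 69, 71, 77, 78, 79, 80, 81, 83, 86, 89, 91, 96, 99, 100, 106, 107, 112, 113, 116, 117, 118, 120, 121, 122, 124, 125, 127, 129, 131, 136, 137}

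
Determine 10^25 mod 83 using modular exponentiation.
By repeated squaring mod 83: 10^{1}≡10, 10^{2}≡17, 10^{4}≡40, 10^{8}≡23, 10^{16}≡31. Then 10^{25} = 10^{16+8+1} ≡ 31 × 23 × 10 ≡ 75 mod 83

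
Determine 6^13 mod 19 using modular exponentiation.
By repeated squaring (mod 19): 6^{1}≡6, 6^{2}≡17, 6^{4}≡4, 6^{8}≡16. Then 6^{13} = 6^{8+4+1} ≡ 16 × 4 × 6 ≡ 4 (mod 19)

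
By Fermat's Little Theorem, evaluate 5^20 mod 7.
By Fermat: 5^{6} ≡ 1 mod 7. 20 = 3×6 + 2. So 5^{20} ≡ 5^{2} ≡ 4 mod 7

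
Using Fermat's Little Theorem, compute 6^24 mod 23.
By Fermat: 6^{22} ≡ 1 (mod 23). So 6^{24} = 6^{22} · 6^{2} ≡ 6^{2} ≡ 13 (mod 23)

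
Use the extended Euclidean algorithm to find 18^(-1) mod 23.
Extended GCD: 18(9) + 23(-7) = 1. So 18^(-1) ≡ 9 mod 23. Verify: 18 × 9 = 162 ≡ 1 mod 23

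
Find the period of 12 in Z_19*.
Powers of 12 mod 19: 12^1≡12, 12^2≡11, 12^3≡18, 12^4≡7, 12^5≡8, 12^6≡1. So the order of 12 is 6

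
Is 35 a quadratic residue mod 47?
By Euler's criterion: 35^{23} ≡ 46 (mod 47). Since this equals -1 (≡ 46), 35 is not a QR.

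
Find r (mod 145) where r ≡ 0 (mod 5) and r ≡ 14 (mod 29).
M = 5 × 29 = 145. M₁ = 29, y₁ ≡ 4 (mod 5). M₂ = 5, y₂ ≡ 6 (mod 29). r = 0×29×4 + 14×5×6 ≡ 130 (mod 145)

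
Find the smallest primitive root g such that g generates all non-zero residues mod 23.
g = 5. For each prime q|22: 5^{11}≡22, 5^{2}≡2, none ≡ 1, so ord_23(5) = 22 and 5 is a primitive root.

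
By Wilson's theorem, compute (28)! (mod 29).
By Wilson's theorem, (28)! ≡ -1 ≡ 28 (mod 29)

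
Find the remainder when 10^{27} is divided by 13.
By Fermat: 10^{12} ≡ 1 mod 13. 27 = 2×12 + 3. So 10^{27} ≡ 10^{3} ≡ 12 mod 13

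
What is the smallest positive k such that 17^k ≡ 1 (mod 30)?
Powers of 17 mod 30: 17^1≡17, 17^2≡19, 17^3≡23, 17^4≡1. So the order of 17 is 4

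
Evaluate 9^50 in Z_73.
By repeated squaring (mod 73): 9^{1}≡9, 9^{2}≡8, 9^{4}≡64, 9^{8}≡8, 9^{16}≡64, 9^{32}≡8. Then 9^{50} = 9^{32+16+2} ≡ 8 × 64 × 8 ≡ 8 (mod 73)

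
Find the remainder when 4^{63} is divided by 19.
By Fermat: 4^{18} ≡ 1 mod 19. 63 = 3×18 + 9. So 4^{63} ≡ 4^{9} ≡ 1 mod 19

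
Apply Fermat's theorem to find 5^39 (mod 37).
By Fermat: 5^{36} ≡ 1 (mod 37). So 5^{39} = 5^{36} · 5^{3} ≡ 5^{3} ≡ 14 (mod 37)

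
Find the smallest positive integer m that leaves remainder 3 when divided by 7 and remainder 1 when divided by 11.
M = 7 × 11 = 77. M₁ = 11, y₁ ≡ 2 mod 7. M₂ = 7, y₂ ≡ 8 mod 11. m = 3×11×2 + 1×7×8 ≡ 45 mod 77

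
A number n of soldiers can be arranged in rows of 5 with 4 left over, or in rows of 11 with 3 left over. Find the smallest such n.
M = 5 × 11 = 55. M₁ = 11, y₁ ≡ 1 (mod 5). M₂ = 5, y₂ ≡ 9 (mod 11). n = 4×11×1 + 3×5×9 ≡ 14 (mod 55)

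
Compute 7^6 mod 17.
By repeated squaring mod 17: 7^{1}≡7, 7^{2}≡15, 7^{4}≡4. Then 7^{6} = 7^{4+2} ≡ 4 × 15 ≡ 9 mod 17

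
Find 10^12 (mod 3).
Using Fermat: 10^{2} ≡ 1 (mod 3). 12 ≡ 0 (mod 2). So 10^{12} ≡ 10^{0} ≡ 1 (mod 3)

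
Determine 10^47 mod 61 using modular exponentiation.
By repeated squaring (mod 61): 10^{1}≡10, 10^{2}≡39, 10^{4}≡57, 10^{8}≡16, 10^{16}≡12, 10^{32}≡22. Then 10^{47} = 10^{32+8+4+2+1} ≡ 22 × 16 × 57 × 39 × 10 ≡ 2 (mod 61)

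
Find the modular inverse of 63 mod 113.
Since 113 is prime, by Fermat 63^(-1) ≡ 63^{111} ≡ 61 (mod 113). Verify: 63 × 61 = 3843 ≡ 1 (mod 113)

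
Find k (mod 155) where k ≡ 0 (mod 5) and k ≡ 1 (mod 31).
M = 5 × 31 = 155. M₁ = 31, y₁ ≡ 1 (mod 5). M₂ = 5, y₂ ≡ 25 (mod 31). k = 0×31×1 + 1×5×25 ≡ 125 (mod 155)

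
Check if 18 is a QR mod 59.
By Euler's criterion: 18^{29} ≡ 58 (mod 59). Since this equals -1 (≡ 58), 18 is not a QR.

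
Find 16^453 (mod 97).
Using Fermat: 16^{96} ≡ 1 (mod 97). 453 ≡ 69 (mod 96). So 16^{453} ≡ 16^{69} ≡ 75 (mod 97)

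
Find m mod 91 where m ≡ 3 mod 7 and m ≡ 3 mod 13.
M = 7 × 13 = 91. M₁ = 13, y₁ ≡ 6 mod 7. M₂ = 7, y₂ ≡ 2 mod 13. m = 3×13×6 + 3×7×2 ≡ 3 mod 91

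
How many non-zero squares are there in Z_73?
For prime 73, there are (p-1)/2 = (73-1)/2 = 36 quadratic residues (excluding 0).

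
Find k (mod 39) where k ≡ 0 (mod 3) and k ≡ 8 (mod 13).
M = 3 × 13 = 39. M₁ = 13, y₁ ≡ 1 (mod 3). M₂ = 3, y₂ ≡ 9 (mod 13). k = 0×13×1 + 8×3×9 ≡ 21 (mod 39)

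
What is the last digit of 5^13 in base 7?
Using Fermat: 5^{6} ≡ 1 (mod 7). 13 ≡ 1 (mod 6). So 5^{13} ≡ 5^{1} ≡ 5 (mod 7)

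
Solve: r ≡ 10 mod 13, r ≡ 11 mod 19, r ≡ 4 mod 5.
M = 13 × 19 × 5 = 1235. M₁ = 95, y₁ ≡ 10 mod 13. M₂ = 65, y₂ ≡ 12 mod 19. M₃ = 247, y₃ ≡ 3 mod 5. r = 10×95×10 + 11×65×12 + 4×247×3 ≡ 49 mod 1235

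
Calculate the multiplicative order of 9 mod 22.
Powers of 9 mod 22: 9^1≡9, 9^2≡15, 9^3≡3, 9^4≡5, 9^5≡1. Order = 5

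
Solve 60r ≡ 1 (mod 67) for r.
Since 67 is prime, by Fermat 60^(-1) ≡ 60^{65} ≡ 19 (mod 67). Verify: 60 × 19 = 1140 ≡ 1 (mod 67)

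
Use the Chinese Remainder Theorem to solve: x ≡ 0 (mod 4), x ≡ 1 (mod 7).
M = 4 × 7 = 28. M₁ = 7, y₁ ≡ 3 (mod 4). M₂ = 4, y₂ ≡ 2 (mod 7). x = 0×7×3 + 1×4×2 ≡ 8 (mod 28)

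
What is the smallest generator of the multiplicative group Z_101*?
g = 2. Powers: [2, 4, 8, 16, 32, 64, 27, ...] generates all 100 non-zero residues.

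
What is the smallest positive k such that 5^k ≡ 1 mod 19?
Powers of 5 mod 19: 5^1≡5, 5^2≡6, 5^3≡11, 5^4≡17, 5^5≡9, 5^6≡7, 5^7≡16, 5^8≡4, 5^9≡1. So the order of 5 is 9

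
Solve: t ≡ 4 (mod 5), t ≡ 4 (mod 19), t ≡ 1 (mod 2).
M = 5 × 19 × 2 = 190. M₁ = 38, y₁ ≡ 2 (mod 5). M₂ = 10, y₂ ≡ 2 (mod 19). M₃ = 95, y₃ ≡ 1 (mod 2). t = 4×38×2 + 4×10×2 + 1×95×1 ≡ 99 (mod 190)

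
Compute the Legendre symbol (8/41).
(8/41) = 8^{20} mod 41 = 1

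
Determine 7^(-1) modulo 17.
Since 17 is prime, by Fermat 7^(-1) ≡ 7^{15} ≡ 5 (mod 17). Verify: 7 × 5 = 35 ≡ 1 (mod 17)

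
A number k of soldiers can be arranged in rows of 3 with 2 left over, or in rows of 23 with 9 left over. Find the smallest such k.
M = 3 × 23 = 69. M₁ = 23, y₁ ≡ 2 mod 3. M₂ = 3, y₂ ≡ 8 mod 23. k = 2×23×2 + 9×3×8 ≡ 32 mod 69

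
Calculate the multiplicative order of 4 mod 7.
Powers of 4 mod 7: 4^1≡4, 4^2≡2, 4^3≡1. So the order of 4 is 3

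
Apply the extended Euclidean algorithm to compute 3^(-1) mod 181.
Extended GCD: 3(-60) + 181(1) = 1. So 3^(-1) ≡ -60 ≡ 121 mod 181. Verify: 3 × 121 = 363 ≡ 1 mod 181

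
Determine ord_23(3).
Powers of 3 mod 23: 3^1≡3, 3^2≡9, 3^3≡4, 3^4≡12, 3^5≡13, 3^6≡16, 3^7≡2, 3^8≡6, 3^9≡18, 3^10≡8, 3^11≡1. So the order of 3 is 11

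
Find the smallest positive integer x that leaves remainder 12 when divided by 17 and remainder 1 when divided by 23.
M = 17 × 23 = 391. M₁ = 23, y₁ ≡ 3 mod 17. M₂ = 17, y₂ ≡ 19 mod 23. x = 12×23×3 + 1×17×19 ≡ 369 mod 391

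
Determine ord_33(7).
Powers of 7 mod 33: 7^1≡7, 7^2≡16, 7^3≡13, 7^4≡25, 7^5≡10, 7^6≡4, 7^7≡28, 7^8≡31, 7^9≡19, 7^10≡1. Order = 10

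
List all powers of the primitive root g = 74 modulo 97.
74^1, 74^2, ..., 74^{96} mod 97: [74, 44, 55, 93, 92, 18, 71, 16, 20, 25, 7, 33, 17, 94, 69, 62, 29, 12, 15, 43, 78, 49, 37, 22, 76, 95, 46, 9, 84, 8, 10, 61, 52, 65, 57, 47, 83, 31, 63, 6, 56, 70, 39, 73, 67, 11, 38, 96, 23, 53, 42, 4, 5, 79, 26, 81, 77, 72, 90, 64, 80, 3, 28, 35, 68, 85, 82, 54, 19, 48, 60, 75, 21, 2, 51, 88, 13, 89, 87, 36, 45, 32, 40, 50, 14, 66, 34, 91, 41, 27, 58, 24, 30, 86, 59, 1]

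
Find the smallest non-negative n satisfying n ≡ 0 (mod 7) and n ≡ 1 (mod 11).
M = 7 × 11 = 77. M₁ = 11, y₁ ≡ 2 (mod 7). M₂ = 7, y₂ ≡ 8 (mod 11). n = 0×11×2 + 1×7×8 ≡ 56 (mod 77)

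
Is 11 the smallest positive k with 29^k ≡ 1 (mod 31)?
Powers of 29 mod 31: 29^1≡29, 29^2≡4, 29^3≡23, 29^4≡16, 29^5≡30, 29^6≡2, 29^7≡27, 29^8≡8, 29^9≡15, 29^10≡1. Already 29^10≡1, so the order is 10 < 11. No, the actual order is 10.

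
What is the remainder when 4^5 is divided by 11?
By repeated squaring (mod 11): 4^{1}≡4, 4^{2}≡5, 4^{4}≡3. Then 4^{5} = 4^{4+1} ≡ 3 × 4 ≡ 1 (mod 11)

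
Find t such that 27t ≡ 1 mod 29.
Since 29 is prime, by Fermat 27^(-1) ≡ 27^{27} ≡ 14 mod 29. Verify: 27 × 14 = 378 ≡ 1 mod 29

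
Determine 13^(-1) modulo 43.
Since 43 is prime, by Fermat 13^(-1) ≡ 13^{41} ≡ 10 mod 43. Verify: 13 × 10 = 130 ≡ 1 mod 43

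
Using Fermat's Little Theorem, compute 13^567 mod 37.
By Fermat: 13^{36} ≡ 1 mod 37. 567 ≡ 27 mod 36. So 13^{567} ≡ 13^{27} ≡ 31 mod 37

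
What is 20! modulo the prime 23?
(22)! = (20)! × (21) × (22) ≡ -1 mod 23. So (20)! ≡ -1 × [(22)(21)]^(-1) ≡ 11 mod 23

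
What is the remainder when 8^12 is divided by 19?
By repeated squaring mod 19: 8^{1}≡8, 8^{2}≡7, 8^{4}≡11, 8^{8}≡7. Then 8^{12} = 8^{8+4} ≡ 7 × 11 ≡ 1 mod 19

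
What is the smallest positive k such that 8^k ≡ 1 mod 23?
Powers of 8 mod 23: 8^1≡8, 8^2≡18, 8^3≡6, 8^4≡2, 8^5≡16, 8^6≡13, 8^7≡12, 8^8≡4, 8^9≡9, 8^10≡3, 8^11≡1. So the order of 8 is 11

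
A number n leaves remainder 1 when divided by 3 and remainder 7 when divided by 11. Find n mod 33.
M = 3 × 11 = 33. M₁ = 11, y₁ ≡ 2 mod 3. M₂ = 3, y₂ ≡ 4 mod 11. n = 1×11×2 + 7×3×4 ≡ 7 mod 33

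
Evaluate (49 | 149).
(49/149) = 49^{74} mod 149 = 1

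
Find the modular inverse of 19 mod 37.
Since 37 is prime, by Fermat 19^(-1) ≡ 19^{35} ≡ 2 (mod 37). Verify: 19 × 2 = 38 ≡ 1 (mod 37)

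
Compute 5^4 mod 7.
5^{4} = 625 ≡ 2 (mod 7)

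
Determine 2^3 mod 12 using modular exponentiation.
2^{3} = 8 ≡ 8 (mod 12)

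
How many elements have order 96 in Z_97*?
A prime p has φ(p-1) primitive roots; here φ(96) = 32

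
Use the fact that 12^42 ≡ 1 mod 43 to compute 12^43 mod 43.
By Fermat: 12^{42} ≡ 1 mod 43. So 12^{43} = 12^{42} · 12^{1} ≡ 12^{1} ≡ 12 mod 43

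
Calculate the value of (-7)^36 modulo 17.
Using Fermat: (-7)^{16} ≡ 1 (mod 17). 36 ≡ 4 (mod 16). So (-7)^{36} ≡ (-7)^{4} ≡ 4 (mod 17)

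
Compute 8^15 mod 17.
By repeated squaring (mod 17): 8^{1}≡8, 8^{2}≡13, 8^{4}≡16, 8^{8}≡1. Then 8^{15} = 8^{8+4+2+1} ≡ 1 × 16 × 13 × 8 ≡ 15 (mod 17)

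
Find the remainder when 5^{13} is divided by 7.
By Fermat: 5^{6} ≡ 1 (mod 7). 13 = 2×6 + 1. So 5^{13} ≡ 5^{1} ≡ 5 (mod 7)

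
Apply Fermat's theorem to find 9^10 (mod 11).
By Fermat's Little Theorem, 9^{10} ≡ 1 (mod 11) since 11 is prime and gcd(9, 11) = 1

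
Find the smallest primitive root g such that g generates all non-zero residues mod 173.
g = 2. Powers: [2, 4, 8, 16, 32, 64, 128, 83, ...] generates all 172 non-zero residues.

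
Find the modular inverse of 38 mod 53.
Since 53 is prime, by Fermat 38^(-1) ≡ 38^{51} ≡ 7 (mod 53). Verify: 38 × 7 = 266 ≡ 1 (mod 53)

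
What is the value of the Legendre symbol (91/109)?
(91/109) = 91^{54} mod 109 = -1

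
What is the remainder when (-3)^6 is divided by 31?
By repeated squaring (mod 31): (-3)^{1}≡28, (-3)^{2}≡9, (-3)^{4}≡19. Then (-3)^{6} = (-3)^{4+2} ≡ 19 × 9 ≡ 16 (mod 31)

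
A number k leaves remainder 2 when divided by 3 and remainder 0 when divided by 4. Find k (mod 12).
M = 3 × 4 = 12. M₁ = 4, y₁ ≡ 1 (mod 3). M₂ = 3, y₂ ≡ 3 (mod 4). k = 2×4×1 + 0×3×3 ≡ 8 (mod 12)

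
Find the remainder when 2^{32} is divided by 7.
By Fermat: 2^{6} ≡ 1 mod 7. 32 = 5×6 + 2. So 2^{32} ≡ 2^{2} ≡ 4 mod 7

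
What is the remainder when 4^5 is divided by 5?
Using Fermat: 4^{4} ≡ 1 (mod 5). 5 ≡ 1 (mod 4). So 4^{5} ≡ 4^{1} ≡ 4 (mod 5)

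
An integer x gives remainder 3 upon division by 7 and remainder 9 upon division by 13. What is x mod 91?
M = 7 × 13 = 91. M₁ = 13, y₁ ≡ 6 mod 7. M₂ = 7, y₂ ≡ 2 mod 13. x = 3×13×6 + 9×7×2 ≡ 87 mod 91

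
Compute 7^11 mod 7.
By repeated squaring (mod 7): 7^{1}≡0, 7^{2}≡0, 7^{4}≡0, 7^{8}≡0. Then 7^{11} = 7^{8+2+1} ≡ 0 × 0 × 0 ≡ 0 (mod 7)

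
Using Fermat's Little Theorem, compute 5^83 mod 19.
By Fermat: 5^{18} ≡ 1 mod 19. 83 = 4×18 + 11. So 5^{83} ≡ 5^{11} ≡ 6 mod 19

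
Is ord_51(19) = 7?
Powers of 19 mod 51: 19^1≡19, 19^2≡4, 19^3≡25, 19^4≡16, 19^5≡49, 19^6≡13, 19^7≡43, 19^8≡1. 19^7≡43≢1, so ord ≠ 7. No, the actual order is 8.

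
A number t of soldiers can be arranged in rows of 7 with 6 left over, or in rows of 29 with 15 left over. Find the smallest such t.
M = 7 × 29 = 203. M₁ = 29, y₁ ≡ 1 (mod 7). M₂ = 7, y₂ ≡ 25 (mod 29). t = 6×29×1 + 15×7×25 ≡ 160 (mod 203)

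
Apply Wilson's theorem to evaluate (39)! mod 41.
(40)! = (39)! × (40) ≡ -1 (mod 41). So (39)! ≡ -1 × (40)^(-1) ≡ (-1)×(-1) = 1 (mod 41)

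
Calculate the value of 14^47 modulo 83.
By repeated squaring mod 83: 14^{1}≡14, 14^{2}≡30, 14^{4}≡70, 14^{8}≡3, 14^{16}≡9, 14^{32}≡81. Then 14^{47} = 14^{32+8+4+2+1} ≡ 81 × 3 × 70 × 30 × 14 ≡ 58 mod 83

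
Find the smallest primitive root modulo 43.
g = 3. Powers: [3, 9, 27, 38, 28, 41, ...] generates all 42 non-zero residues.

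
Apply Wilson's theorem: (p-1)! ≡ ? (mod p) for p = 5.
By Wilson's theorem, (4)! ≡ -1 ≡ 4 mod 5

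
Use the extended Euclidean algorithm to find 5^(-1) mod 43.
Extended GCD: 5(-17) + 43(2) = 1. So 5^(-1) ≡ -17 ≡ 26 (mod 43). Verify: 5 × 26 = 130 ≡ 1 (mod 43)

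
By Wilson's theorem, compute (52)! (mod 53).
By Wilson's theorem, (52)! ≡ -1 ≡ 52 (mod 53)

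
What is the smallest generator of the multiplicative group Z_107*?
g = 2. Powers: [2, 4, 8, 16, 32, 64, 21, 42, ...] generates all 106 non-zero residues.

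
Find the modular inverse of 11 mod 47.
Since 47 is prime, by Fermat 11^(-1) ≡ 11^{45} ≡ 30 (mod 47). Verify: 11 × 30 = 330 ≡ 1 (mod 47)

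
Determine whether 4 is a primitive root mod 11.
4^{5} ≡ 1 mod 11 and 5 < 10, so ord_11(4) = 5 ≠ 10 and 4 is not a primitive root.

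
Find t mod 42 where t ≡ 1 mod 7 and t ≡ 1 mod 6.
M = 7 × 6 = 42. M₁ = 6, y₁ ≡ 6 mod 7. M₂ = 7, y₂ ≡ 1 mod 6. t = 1×6×6 + 1×7×1 ≡ 1 mod 42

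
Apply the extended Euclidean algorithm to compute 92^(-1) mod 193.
Extended GCD: 92(-86) + 193(41) = 1. So 92^(-1) ≡ -86 ≡ 107 mod 193. Verify: 92 × 107 = 9844 ≡ 1 mod 193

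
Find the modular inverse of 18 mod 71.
Since 71 is prime, by Fermat 18^(-1) ≡ 18^{69} ≡ 4 mod 71. Verify: 18 × 4 = 72 ≡ 1 mod 71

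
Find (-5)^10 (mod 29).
By repeated squaring (mod 29): (-5)^{1}≡24, (-5)^{2}≡25, (-5)^{4}≡16, (-5)^{8}≡24. Then (-5)^{10} = (-5)^{8+2} ≡ 24 × 25 ≡ 20 (mod 29)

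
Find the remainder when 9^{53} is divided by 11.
By Fermat: 9^{10} ≡ 1 (mod 11). 53 = 5×10 + 3. So 9^{53} ≡ 9^{3} ≡ 3 (mod 11)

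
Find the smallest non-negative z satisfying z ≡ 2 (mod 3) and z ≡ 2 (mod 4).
M = 3 × 4 = 12. M₁ = 4, y₁ ≡ 1 (mod 3). M₂ = 3, y₂ ≡ 3 (mod 4). z = 2×4×1 + 2×3×3 ≡ 2 (mod 12)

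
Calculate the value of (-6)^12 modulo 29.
By repeated squaring (mod 29): (-6)^{1}≡23, (-6)^{2}≡7, (-6)^{4}≡20, (-6)^{8}≡23. Then (-6)^{12} = (-6)^{8+4} ≡ 23 × 20 ≡ 25 (mod 29)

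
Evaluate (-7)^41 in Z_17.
Using Fermat: (-7)^{16} ≡ 1 mod 17. 41 ≡ 9 mod 16. So (-7)^{41} ≡ (-7)^{9} ≡ 7 mod 17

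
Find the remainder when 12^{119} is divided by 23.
By Fermat: 12^{22} ≡ 1 mod 23. 119 = 5×22 + 9. So 12^{119} ≡ 12^{9} ≡ 4 mod 23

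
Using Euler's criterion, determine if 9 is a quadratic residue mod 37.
By Euler's criterion: 9^{18} ≡ 1 mod 37. Since this equals 1, 9 is a QR.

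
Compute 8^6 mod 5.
Using Fermat: 8^{4} ≡ 1 (mod 5). 6 ≡ 2 (mod 4). So 8^{6} ≡ 8^{2} ≡ 4 (mod 5)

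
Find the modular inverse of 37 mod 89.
Since 89 is prime, by Fermat 37^(-1) ≡ 37^{87} ≡ 77 mod 89. Verify: 37 × 77 = 2849 ≡ 1 mod 89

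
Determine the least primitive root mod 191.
g = 19. Powers: [19, 170, 174, 59, 166, 98, 143, 43, 53, 52, ...] generates all 190 non-zero residues.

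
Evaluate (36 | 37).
(36/37) = 36^{18} mod 37 = 1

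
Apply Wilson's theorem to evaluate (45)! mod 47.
(46)! = (45)! × (46) ≡ -1 (mod 47). So (45)! ≡ -1 × (46)^(-1) ≡ (-1)×(-1) = 1 (mod 47)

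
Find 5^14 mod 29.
By repeated squaring mod 29: 5^{1}≡5, 5^{2}≡25, 5^{4}≡16, 5^{8}≡24. Then 5^{14} = 5^{8+4+2} ≡ 24 × 16 × 25 ≡ 1 mod 29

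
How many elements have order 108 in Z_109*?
There are φ(109-1) = φ(108) = 36 primitive roots modulo 109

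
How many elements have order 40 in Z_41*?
There are φ(41-1) = φ(40) = 16 primitive roots modulo 41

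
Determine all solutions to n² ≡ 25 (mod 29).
The square roots of 25 mod 29 are 24 and 5. Verify: 24² = 576 ≡ 25 (mod 29)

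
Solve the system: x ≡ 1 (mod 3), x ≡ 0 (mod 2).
M = 3 × 2 = 6. M₁ = 2, y₁ ≡ 2 (mod 3). M₂ = 3, y₂ ≡ 1 (mod 2). x = 1×2×2 + 0×3×1 ≡ 4 (mod 6)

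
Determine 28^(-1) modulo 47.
Since 47 is prime, by Fermat 28^(-1) ≡ 28^{45} ≡ 42 (mod 47). Verify: 28 × 42 = 1176 ≡ 1 (mod 47)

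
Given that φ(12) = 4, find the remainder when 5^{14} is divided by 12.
By Euler: 5^{4} ≡ 1 (mod 12) since gcd(5, 12) = 1. 14 = 3×4 + 2. So 5^{14} ≡ 5^{2} ≡ 1 (mod 12)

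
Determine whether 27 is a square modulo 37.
By Euler's criterion: 27^{18} ≡ 1 mod 37. Since this equals 1, 27 is a QR.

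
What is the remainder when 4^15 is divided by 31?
By repeated squaring (mod 31): 4^{1}≡4, 4^{2}≡16, 4^{4}≡8, 4^{8}≡2. Then 4^{15} = 4^{8+4+2+1} ≡ 2 × 8 × 16 × 4 ≡ 1 (mod 31)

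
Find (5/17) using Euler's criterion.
(5/17) = 5^{8} mod 17 = -1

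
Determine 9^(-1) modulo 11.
Since 11 is prime, by Fermat 9^(-1) ≡ 9^{9} ≡ 5 mod 11. Verify: 9 × 5 = 45 ≡ 1 mod 11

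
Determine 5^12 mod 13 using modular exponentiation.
Using Fermat: 5^{12} ≡ 1 mod 13. 12 ≡ 0 mod 12. So 5^{12} ≡ 5^{0} ≡ 1 mod 13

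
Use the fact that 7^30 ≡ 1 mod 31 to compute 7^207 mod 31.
By Fermat: 7^{30} ≡ 1 mod 31. 207 ≡ 27 mod 30. So 7^{207} ≡ 7^{27} ≡ 16 mod 31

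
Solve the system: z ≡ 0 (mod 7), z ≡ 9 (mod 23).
M = 7 × 23 = 161. M₁ = 23, y₁ ≡ 4 (mod 7). M₂ = 7, y₂ ≡ 10 (mod 23). z = 0×23×4 + 9×7×10 ≡ 147 (mod 161)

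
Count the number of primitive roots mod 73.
A prime p has φ(p-1) primitive roots; here φ(72) = 24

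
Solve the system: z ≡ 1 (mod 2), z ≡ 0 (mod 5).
M = 2 × 5 = 10. M₁ = 5, y₁ ≡ 1 (mod 2). M₂ = 2, y₂ ≡ 3 (mod 5). z = 1×5×1 + 0×2×3 ≡ 5 (mod 10)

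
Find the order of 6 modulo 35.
Powers of 6 mod 35: 6^1≡6, 6^2≡1. So the order of 6 is 2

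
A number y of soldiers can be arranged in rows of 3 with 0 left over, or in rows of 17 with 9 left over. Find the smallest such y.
M = 3 × 17 = 51. M₁ = 17, y₁ ≡ 2 (mod 3). M₂ = 3, y₂ ≡ 6 (mod 17). y = 0×17×2 + 9×3×6 ≡ 9 (mod 51)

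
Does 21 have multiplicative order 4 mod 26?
Powers of 21 mod 26: 21^1≡21, 21^2≡25, 21^3≡5, 21^4≡1. First k with 21^k≡1 is k=4. Yes, ord_26(21) = 4.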